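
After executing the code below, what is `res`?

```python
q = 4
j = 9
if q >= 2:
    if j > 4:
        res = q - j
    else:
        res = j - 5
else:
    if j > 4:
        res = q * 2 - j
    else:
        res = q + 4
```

q=4, j=9
q >= 2 is True; j > 4 is True
→ res = q - j = -5

-5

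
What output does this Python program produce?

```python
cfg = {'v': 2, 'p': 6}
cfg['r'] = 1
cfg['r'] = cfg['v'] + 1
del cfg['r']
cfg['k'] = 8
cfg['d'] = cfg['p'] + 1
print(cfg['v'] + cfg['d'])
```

9

cfg['r'] = 1 → {'v': 2, 'p': 6, 'r': 1}
cfg['r'] = cfg['v']+1 = 3 → {'v': 2, 'p': 6, 'r': 3}
del 'r' → {'v': 2, 'p': 6}
cfg['k'] = 8 → {'v': 2, 'p': 6, 'k': 8}
cfg['d'] = cfg['p']+1 = 7 → {'v': 2, 'p': 6, 'k': 8, 'd': 7}
cfg['v']+cfg['d'] = 2+7 = 9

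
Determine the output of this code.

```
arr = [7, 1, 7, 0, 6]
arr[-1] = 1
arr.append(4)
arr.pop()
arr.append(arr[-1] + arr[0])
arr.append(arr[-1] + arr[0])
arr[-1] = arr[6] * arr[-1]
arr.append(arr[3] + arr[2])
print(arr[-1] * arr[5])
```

56

arr[-1] = 1 → [7, 1, 7, 0, 1]
append 4 → [7, 1, 7, 0, 1, 4]
pop() removes 4 → [7, 1, 7, 0, 1]
append arr[-1]+arr[0] = 1+7 = 8 → [7, 1, 7, 0, 1, 8]
append arr[-1]+arr[0] = 8+7 = 15 → [7, 1, 7, 0, 1, 8, 15]
arr[-1] = arr[6]*arr[-1] = 15*15 = 225 → [7, 1, 7, 0, 1, 8, 225]
append arr[3]+arr[2] = 0+7 = 7 → [7, 1, 7, 0, 1, 8, 225, 7]
arr[-1]*arr[5] = 7*8 = 56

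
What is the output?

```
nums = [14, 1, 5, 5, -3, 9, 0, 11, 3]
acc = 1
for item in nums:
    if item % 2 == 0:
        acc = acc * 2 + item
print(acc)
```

item=14: even, acc = 1*2+14 = 16
item=1: not even
item=5: not even
item=5: not even
item=-3: not even
item=9: not even
item=0: even, acc = 16*2+0 = 32
item=11: not even
item=3: not even

32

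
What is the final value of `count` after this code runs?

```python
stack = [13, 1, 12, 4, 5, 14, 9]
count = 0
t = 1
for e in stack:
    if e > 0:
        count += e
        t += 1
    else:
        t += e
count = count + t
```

66

e=13: >0, count = 0+13 = 13; t=2
e=1: >0, count = 13+1 = 14; t=3
e=12: >0, count = 14+12 = 26; t=4
e=4: >0, count = 26+4 = 30; t=5
e=5: >0, count = 30+5 = 35; t=6
e=14: >0, count = 35+14 = 49; t=7
e=9: >0, count = 49+9 = 58; t=8
count+t = 58+8 = 66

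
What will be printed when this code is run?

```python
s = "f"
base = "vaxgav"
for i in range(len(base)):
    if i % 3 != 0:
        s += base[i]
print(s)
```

faxav

i=0: skip
i=1: add 'a' → 'fa'
i=2: add 'x' → 'fax'
i=3: skip
i=4: add 'a' → 'faxa'
i=5: add 'v' → 'faxav'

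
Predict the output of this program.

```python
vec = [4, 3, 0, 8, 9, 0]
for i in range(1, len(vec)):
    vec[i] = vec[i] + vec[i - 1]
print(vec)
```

i=1: vec[1] = 3+4 = 7 → [4, 7, 0, 8, 9, 0]
i=2: vec[2] = 0+7 = 7 → [4, 7, 7, 8, 9, 0]
i=3: vec[3] = 8+7 = 15 → [4, 7, 7, 15, 9, 0]
i=4: vec[4] = 9+15 = 24 → [4, 7, 7, 15, 24, 0]
i=5: vec[5] = 0+24 = 24 → [4, 7, 7, 15, 24, 24]

[4, 7, 7, 15, 24, 24]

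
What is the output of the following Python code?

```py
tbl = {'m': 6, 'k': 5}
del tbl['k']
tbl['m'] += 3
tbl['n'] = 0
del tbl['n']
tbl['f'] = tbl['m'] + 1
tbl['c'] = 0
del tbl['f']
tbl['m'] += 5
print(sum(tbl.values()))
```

14

del 'k' → {'m': 6}
tbl['m'] = 6+3 = 9 → {'m': 9}
tbl['n'] = 0 → {'m': 9, 'n': 0}
del 'n' → {'m': 9}
tbl['f'] = tbl['m']+1 = 10 → {'m': 9, 'f': 10}
tbl['c'] = 0 → {'m': 9, 'f': 10, 'c': 0}
del 'f' → {'m': 9, 'c': 0}
tbl['m'] = 9+5 = 14 → {'m': 14, 'c': 0}
sum of values = 14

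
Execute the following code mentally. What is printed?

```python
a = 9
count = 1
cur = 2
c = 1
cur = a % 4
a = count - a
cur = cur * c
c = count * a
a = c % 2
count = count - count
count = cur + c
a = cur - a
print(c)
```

-8

cur = 9%4 = 1
a = 1-9 = -8
cur = 1*1 = 1
c = 1*(-8) = -8
a = (-8)%2 = 0
count = 1-1 = 0
count = 1+(-8) = -7
a = 1-0 = 1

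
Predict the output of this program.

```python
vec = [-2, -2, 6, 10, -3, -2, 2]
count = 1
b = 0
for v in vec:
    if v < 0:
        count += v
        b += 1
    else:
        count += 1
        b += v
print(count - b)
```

v=-2: <0, count = 1+(-2) = -1; b=1
v=-2: <0, count = (-1)+(-2) = -3; b=2
v=6: not <0, count = (-3)+1 = -2; b=8
v=10: not <0, count = (-2)+1 = -1; b=18
v=-3: <0, count = (-1)+(-3) = -4; b=19
v=-2: <0, count = (-4)+(-2) = -6; b=20
v=2: not <0, count = (-6)+1 = -5; b=22
count-b = (-5)-22 = -27

-27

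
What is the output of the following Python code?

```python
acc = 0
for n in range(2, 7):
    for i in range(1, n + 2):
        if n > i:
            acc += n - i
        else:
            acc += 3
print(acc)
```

n=2,i=1: 2>1, acc = 0+1 = 1
n=2,i=2: not 2>2, acc = 1+3 = 4
n=2,i=3: not 2>3, acc = 4+3 = 7
n=3,i=1: 3>1, acc = 7+2 = 9
n=3,i=2: 3>2, acc = 9+1 = 10
n=3,i=3: not 3>3, acc = 10+3 = 13
n=3,i=4: not 3>4, acc = 13+3 = 16
n=4,i=1: 4>1, acc = 16+3 = 19
n=4,i=2: 4>2, acc = 19+2 = 21
n=4,i=3: 4>3, acc = 21+1 = 22
n=4,i=4: not 4>4, acc = 22+3 = 25
n=4,i=5: not 4>5, acc = 25+3 = 28
n=5,i=1: 5>1, acc = 28+4 = 32
n=5,i=2: 5>2, acc = 32+3 = 35
n=5,i=3: 5>3, acc = 35+2 = 37
n=5,i=4: 5>4, acc = 37+1 = 38
n=5,i=5: not 5>5, acc = 38+3 = 41
n=5,i=6: not 5>6, acc = 41+3 = 44
n=6,i=1: 6>1, acc = 44+5 = 49
n=6,i=2: 6>2, acc = 49+4 = 53
n=6,i=3: 6>3, acc = 53+3 = 56
n=6,i=4: 6>4, acc = 56+2 = 58
n=6,i=5: 6>5, acc = 58+1 = 59
n=6,i=6: not 6>6, acc = 59+3 = 62
n=6,i=7: not 6>7, acc = 62+3 = 65

65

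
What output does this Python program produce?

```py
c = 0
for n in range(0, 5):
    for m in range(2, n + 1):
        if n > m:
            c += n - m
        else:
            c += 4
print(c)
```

n=2,m=2: not 2>2, c = 0+4 = 4
n=3,m=2: 3>2, c = 4+1 = 5
n=3,m=3: not 3>3, c = 5+4 = 9
n=4,m=2: 4>2, c = 9+2 = 11
n=4,m=3: 4>3, c = 11+1 = 12
n=4,m=4: not 4>4, c = 12+4 = 16

16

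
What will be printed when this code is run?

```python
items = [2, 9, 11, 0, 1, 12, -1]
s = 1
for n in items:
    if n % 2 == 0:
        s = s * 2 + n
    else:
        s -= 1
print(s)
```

17

n=2: even, s = 1*2+2 = 4
n=9: not even, s = 4-1 = 3
n=11: not even, s = 3-1 = 2
n=0: even, s = 2*2+0 = 4
n=1: not even, s = 4-1 = 3
n=12: even, s = 3*2+12 = 18
n=-1: not even, s = 18-1 = 17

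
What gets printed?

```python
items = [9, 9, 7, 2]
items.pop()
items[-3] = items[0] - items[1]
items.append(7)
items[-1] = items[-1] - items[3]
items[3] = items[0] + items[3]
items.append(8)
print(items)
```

pop() removes 2 → [9, 9, 7]
items[-3] = items[0]-items[1] = 9-9 = 0 → [0, 9, 7]
append 7 → [0, 9, 7, 7]
items[-1] = items[-1]-items[3] = 7-7 = 0 → [0, 9, 7, 0]
items[3] = items[0]+items[3] = 0+0 = 0 → [0, 9, 7, 0]
append 8 → [0, 9, 7, 0, 8]

[0, 9, 7, 0, 8]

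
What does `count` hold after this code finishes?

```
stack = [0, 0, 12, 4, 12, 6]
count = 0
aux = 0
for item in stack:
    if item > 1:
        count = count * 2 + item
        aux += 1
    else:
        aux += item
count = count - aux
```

138

item=0: not >1; aux=0
item=0: not >1; aux=0
item=12: >1, count = 0*2+12 = 12; aux=1
item=4: >1, count = 12*2+4 = 28; aux=2
item=12: >1, count = 28*2+12 = 68; aux=3
item=6: >1, count = 68*2+6 = 142; aux=4
count-aux = 142-4 = 138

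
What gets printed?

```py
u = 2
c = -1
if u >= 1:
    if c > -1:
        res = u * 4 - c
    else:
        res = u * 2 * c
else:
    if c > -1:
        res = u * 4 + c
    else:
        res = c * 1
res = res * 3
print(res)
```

u=2, c=-1
u >= 1 is True; c > -1 is False
→ res = u * 2 * c = -4
res = (-4)*3 = -12

-12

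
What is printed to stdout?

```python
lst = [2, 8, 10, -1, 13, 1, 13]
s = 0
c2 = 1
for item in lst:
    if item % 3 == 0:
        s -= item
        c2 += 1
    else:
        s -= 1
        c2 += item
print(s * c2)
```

-329

item=2: not %3==0, s = 0-1 = -1; c2=3
item=8: not %3==0, s = (-1)-1 = -2; c2=11
item=10: not %3==0, s = (-2)-1 = -3; c2=21
item=-1: not %3==0, s = (-3)-1 = -4; c2=20
item=13: not %3==0, s = (-4)-1 = -5; c2=33
item=1: not %3==0, s = (-5)-1 = -6; c2=34
item=13: not %3==0, s = (-6)-1 = -7; c2=47
s*c2 = (-7)*47 = -329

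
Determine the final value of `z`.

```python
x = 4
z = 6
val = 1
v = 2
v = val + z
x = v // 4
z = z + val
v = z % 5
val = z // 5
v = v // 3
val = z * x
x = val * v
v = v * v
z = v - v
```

0

v = 1+6 = 7
x = 7//4 = 1
z = 6+1 = 7
v = 7%5 = 2
val = 7//5 = 1
v = 2//3 = 0
val = 7*1 = 7
x = 7*0 = 0
v = 0*0 = 0
z = 0-0 = 0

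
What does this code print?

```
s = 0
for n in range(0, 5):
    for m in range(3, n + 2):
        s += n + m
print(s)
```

42

n=2,m=3: s = 0+5 = 5
n=3,m=3: s = 5+6 = 11
n=3,m=4: s = 11+7 = 18
n=4,m=3: s = 18+7 = 25
n=4,m=4: s = 25+8 = 33
n=4,m=5: s = 33+9 = 42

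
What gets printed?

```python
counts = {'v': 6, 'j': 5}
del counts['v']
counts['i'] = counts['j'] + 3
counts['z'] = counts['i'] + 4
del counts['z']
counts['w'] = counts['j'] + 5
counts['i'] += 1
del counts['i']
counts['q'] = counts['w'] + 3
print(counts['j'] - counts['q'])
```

-8

del 'v' → {'j': 5}
counts['i'] = counts['j']+3 = 8 → {'j': 5, 'i': 8}
counts['z'] = counts['i']+4 = 12 → {'j': 5, 'i': 8, 'z': 12}
del 'z' → {'j': 5, 'i': 8}
counts['w'] = counts['j']+5 = 10 → {'j': 5, 'i': 8, 'w': 10}
counts['i'] = 8+1 = 9 → {'j': 5, 'i': 9, 'w': 10}
del 'i' → {'j': 5, 'w': 10}
counts['q'] = counts['w']+3 = 13 → {'j': 5, 'w': 10, 'q': 13}
counts['j']-counts['q'] = 5-13 = -8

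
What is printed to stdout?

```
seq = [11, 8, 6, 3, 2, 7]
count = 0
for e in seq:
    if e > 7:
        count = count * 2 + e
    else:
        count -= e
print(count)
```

12

e=11: >7, count = 0*2+11 = 11
e=8: >7, count = 11*2+8 = 30
e=6: not >7, count = 30-6 = 24
e=3: not >7, count = 24-3 = 21
e=2: not >7, count = 21-2 = 19
e=7: not >7, count = 19-7 = 12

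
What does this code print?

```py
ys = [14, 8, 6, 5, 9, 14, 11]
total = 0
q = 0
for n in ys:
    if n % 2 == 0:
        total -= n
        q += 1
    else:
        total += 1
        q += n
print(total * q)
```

n=14: even, total = 0-14 = -14; q=1
n=8: even, total = (-14)-8 = -22; q=2
n=6: even, total = (-22)-6 = -28; q=3
n=5: not even, total = (-28)+1 = -27; q=8
n=9: not even, total = (-27)+1 = -26; q=17
n=14: even, total = (-26)-14 = -40; q=18
n=11: not even, total = (-40)+1 = -39; q=29
total*q = (-39)*29 = -1131

-1131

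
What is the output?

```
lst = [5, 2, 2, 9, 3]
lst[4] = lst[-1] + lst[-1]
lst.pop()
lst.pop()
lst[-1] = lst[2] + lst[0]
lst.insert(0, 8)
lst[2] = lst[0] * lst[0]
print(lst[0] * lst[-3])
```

40

lst[4] = lst[-1]+lst[-1] = 3+3 = 6 → [5, 2, 2, 9, 6]
pop() removes 6 → [5, 2, 2, 9]
pop() removes 9 → [5, 2, 2]
lst[-1] = lst[2]+lst[0] = 2+5 = 7 → [5, 2, 7]
insert 8 at 0 → [8, 5, 2, 7]
lst[2] = lst[0]*lst[0] = 8*8 = 64 → [8, 5, 64, 7]
lst[0]*lst[-3] = 8*5 = 40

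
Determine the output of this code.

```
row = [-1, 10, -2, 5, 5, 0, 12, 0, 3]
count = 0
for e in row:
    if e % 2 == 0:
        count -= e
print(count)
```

-20

e=-1: not even
e=10: even, count = 0-10 = -10
e=-2: even, count = (-10)-(-2) = -8
e=5: not even
e=5: not even
e=0: even, count = (-8)-0 = -8
e=12: even, count = (-8)-12 = -20
e=0: even, count = (-20)-0 = -20
e=3: not even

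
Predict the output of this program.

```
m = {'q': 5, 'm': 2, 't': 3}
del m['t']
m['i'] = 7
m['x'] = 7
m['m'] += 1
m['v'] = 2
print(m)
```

del 't' → {'q': 5, 'm': 2}
m['i'] = 7 → {'q': 5, 'm': 2, 'i': 7}
m['x'] = 7 → {'q': 5, 'm': 2, 'i': 7, 'x': 7}
m['m'] = 2+1 = 3 → {'q': 5, 'm': 3, 'i': 7, 'x': 7}
m['v'] = 2 → {'q': 5, 'm': 3, 'i': 7, 'x': 7, 'v': 2}

{'q': 5, 'm': 3, 'i': 7, 'x': 7, 'v': 2}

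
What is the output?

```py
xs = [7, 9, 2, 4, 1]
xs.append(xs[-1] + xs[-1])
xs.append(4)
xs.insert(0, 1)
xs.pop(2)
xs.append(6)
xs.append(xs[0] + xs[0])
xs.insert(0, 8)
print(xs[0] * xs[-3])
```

append xs[-1]+xs[-1] = 1+1 = 2 → [7, 9, 2, 4, 1, 2]
append 4 → [7, 9, 2, 4, 1, 2, 4]
insert 1 at 0 → [1, 7, 9, 2, 4, 1, 2, 4]
pop(2) removes 9 → [1, 7, 2, 4, 1, 2, 4]
append 6 → [1, 7, 2, 4, 1, 2, 4, 6]
append xs[0]+xs[0] = 1+1 = 2 → [1, 7, 2, 4, 1, 2, 4, 6, 2]
insert 8 at 0 → [8, 1, 7, 2, 4, 1, 2, 4, 6, 2]
xs[0]*xs[-3] = 8*4 = 32

32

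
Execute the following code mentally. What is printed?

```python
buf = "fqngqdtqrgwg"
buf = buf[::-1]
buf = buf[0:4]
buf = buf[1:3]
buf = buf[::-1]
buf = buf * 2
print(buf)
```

reverse → 'gwgrqtdqgnqf'
slice [0:4] → 'gwgr'
slice [1:3] → 'wg'
reverse → 'gw'
repeat ×2 → 'gwgw'

gwgw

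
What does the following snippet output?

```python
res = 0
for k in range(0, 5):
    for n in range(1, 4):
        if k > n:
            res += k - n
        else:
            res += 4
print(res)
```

46

k=0,n=1: not 0>1, res = 0+4 = 4
k=0,n=2: not 0>2, res = 4+4 = 8
k=0,n=3: not 0>3, res = 8+4 = 12
k=1,n=1: not 1>1, res = 12+4 = 16
k=1,n=2: not 1>2, res = 16+4 = 20
k=1,n=3: not 1>3, res = 20+4 = 24
k=2,n=1: 2>1, res = 24+1 = 25
k=2,n=2: not 2>2, res = 25+4 = 29
k=2,n=3: not 2>3, res = 29+4 = 33
k=3,n=1: 3>1, res = 33+2 = 35
k=3,n=2: 3>2, res = 35+1 = 36
k=3,n=3: not 3>3, res = 36+4 = 40
k=4,n=1: 4>1, res = 40+3 = 43
k=4,n=2: 4>2, res = 43+2 = 45
k=4,n=3: 4>3, res = 45+1 = 46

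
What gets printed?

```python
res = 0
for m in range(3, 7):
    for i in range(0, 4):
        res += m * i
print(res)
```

m=3,i=0: res = 0+0 = 0
m=3,i=1: res = 0+3 = 3
m=3,i=2: res = 3+6 = 9
m=3,i=3: res = 9+9 = 18
m=4,i=0: res = 18+0 = 18
m=4,i=1: res = 18+4 = 22
m=4,i=2: res = 22+8 = 30
m=4,i=3: res = 30+12 = 42
m=5,i=0: res = 42+0 = 42
m=5,i=1: res = 42+5 = 47
m=5,i=2: res = 47+10 = 57
m=5,i=3: res = 57+15 = 72
m=6,i=0: res = 72+0 = 72
m=6,i=1: res = 72+6 = 78
m=6,i=2: res = 78+12 = 90
m=6,i=3: res = 90+18 = 108

108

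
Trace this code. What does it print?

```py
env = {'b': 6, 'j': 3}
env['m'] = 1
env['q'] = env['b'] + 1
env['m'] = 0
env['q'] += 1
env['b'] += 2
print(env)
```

{'b': 8, 'j': 3, 'm': 0, 'q': 8}

env['m'] = 1 → {'b': 6, 'j': 3, 'm': 1}
env['q'] = env['b']+1 = 7 → {'b': 6, 'j': 3, 'm': 1, 'q': 7}
env['m'] = 0 → {'b': 6, 'j': 3, 'm': 0, 'q': 7}
env['q'] = 7+1 = 8 → {'b': 6, 'j': 3, 'm': 0, 'q': 8}
env['b'] = 6+2 = 8 → {'b': 8, 'j': 3, 'm': 0, 'q': 8}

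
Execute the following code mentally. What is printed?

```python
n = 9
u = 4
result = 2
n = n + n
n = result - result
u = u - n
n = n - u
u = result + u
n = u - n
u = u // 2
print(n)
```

n = 9+9 = 18
n = 2-2 = 0
u = 4-0 = 4
n = 0-4 = -4
u = 2+4 = 6
n = 6-(-4) = 10
u = 6//2 = 3

10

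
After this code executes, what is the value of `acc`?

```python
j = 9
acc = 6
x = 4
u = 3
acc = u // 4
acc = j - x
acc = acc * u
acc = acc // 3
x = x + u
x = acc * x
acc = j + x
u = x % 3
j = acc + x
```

acc = 3//4 = 0
acc = 9-4 = 5
acc = 5*3 = 15
acc = 15//3 = 5
x = 4+3 = 7
x = 5*7 = 35
acc = 9+35 = 44
u = 35%3 = 2
j = 44+35 = 79

44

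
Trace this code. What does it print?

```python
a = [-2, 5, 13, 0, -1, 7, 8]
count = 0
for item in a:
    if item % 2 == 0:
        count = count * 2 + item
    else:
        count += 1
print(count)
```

item=-2: even, count = 0*2+(-2) = -2
item=5: not even, count = (-2)+1 = -1
item=13: not even, count = (-1)+1 = 0
item=0: even, count = 0*2+0 = 0
item=-1: not even, count = 0+1 = 1
item=7: not even, count = 1+1 = 2
item=8: even, count = 2*2+8 = 12

12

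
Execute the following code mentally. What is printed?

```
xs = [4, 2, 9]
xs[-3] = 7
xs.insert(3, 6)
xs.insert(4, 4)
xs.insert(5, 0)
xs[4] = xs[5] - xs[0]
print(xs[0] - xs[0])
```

0

xs[-3] = 7 → [7, 2, 9]
insert 6 at 3 → [7, 2, 9, 6]
insert 4 at 4 → [7, 2, 9, 6, 4]
insert 0 at 5 → [7, 2, 9, 6, 4, 0]
xs[4] = xs[5]-xs[0] = 0-7 = -7 → [7, 2, 9, 6, -7, 0]
xs[0]-xs[0] = 7-7 = 0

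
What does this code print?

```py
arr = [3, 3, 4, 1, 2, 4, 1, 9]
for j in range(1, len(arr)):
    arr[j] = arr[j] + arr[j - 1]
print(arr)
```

[3, 6, 10, 11, 13, 17, 18, 27]

j=1: arr[1] = 3+3 = 6 → [3, 6, 4, 1, 2, 4, 1, 9]
j=2: arr[2] = 4+6 = 10 → [3, 6, 10, 1, 2, 4, 1, 9]
j=3: arr[3] = 1+10 = 11 → [3, 6, 10, 11, 2, 4, 1, 9]
j=4: arr[4] = 2+11 = 13 → [3, 6, 10, 11, 13, 4, 1, 9]
j=5: arr[5] = 4+13 = 17 → [3, 6, 10, 11, 13, 17, 1, 9]
j=6: arr[6] = 1+17 = 18 → [3, 6, 10, 11, 13, 17, 18, 9]
j=7: arr[7] = 9+18 = 27 → [3, 6, 10, 11, 13, 17, 18, 27]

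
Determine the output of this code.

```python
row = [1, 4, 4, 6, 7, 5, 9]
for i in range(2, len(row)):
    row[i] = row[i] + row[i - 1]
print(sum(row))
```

109

i=2: row[2] = 4+4 = 8 → [1, 4, 8, 6, 7, 5, 9]
i=3: row[3] = 6+8 = 14 → [1, 4, 8, 14, 7, 5, 9]
i=4: row[4] = 7+14 = 21 → [1, 4, 8, 14, 21, 5, 9]
i=5: row[5] = 5+21 = 26 → [1, 4, 8, 14, 21, 26, 9]
i=6: row[6] = 9+26 = 35 → [1, 4, 8, 14, 21, 26, 35]
sum = 109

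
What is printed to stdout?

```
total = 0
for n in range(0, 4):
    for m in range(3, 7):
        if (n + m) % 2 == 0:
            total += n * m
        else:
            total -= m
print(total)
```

n=0,m=3: odd sum, total = 0-3 = -3
n=0,m=4: even sum, total = (-3)+0 = -3
n=0,m=5: odd sum, total = (-3)-5 = -8
n=0,m=6: even sum, total = (-8)+0 = -8
n=1,m=3: even sum, total = (-8)+3 = -5
n=1,m=4: odd sum, total = (-5)-4 = -9
n=1,m=5: even sum, total = (-9)+5 = -4
n=1,m=6: odd sum, total = (-4)-6 = -10
n=2,m=3: odd sum, total = (-10)-3 = -13
n=2,m=4: even sum, total = (-13)+8 = -5
n=2,m=5: odd sum, total = (-5)-5 = -10
n=2,m=6: even sum, total = (-10)+12 = 2
n=3,m=3: even sum, total = 2+9 = 11
n=3,m=4: odd sum, total = 11-4 = 7
n=3,m=5: even sum, total = 7+15 = 22
n=3,m=6: odd sum, total = 22-6 = 16

16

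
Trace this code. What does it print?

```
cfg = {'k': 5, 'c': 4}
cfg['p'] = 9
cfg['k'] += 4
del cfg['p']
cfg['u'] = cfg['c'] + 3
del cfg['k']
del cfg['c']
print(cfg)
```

{'u': 7}

cfg['p'] = 9 → {'k': 5, 'c': 4, 'p': 9}
cfg['k'] = 5+4 = 9 → {'k': 9, 'c': 4, 'p': 9}
del 'p' → {'k': 9, 'c': 4}
cfg['u'] = cfg['c']+3 = 7 → {'k': 9, 'c': 4, 'u': 7}
del 'k' → {'c': 4, 'u': 7}
del 'c' → {'u': 7}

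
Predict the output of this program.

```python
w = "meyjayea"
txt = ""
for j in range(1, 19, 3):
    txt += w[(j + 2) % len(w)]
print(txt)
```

j=1: add w[3]='j' → 'j'
j=4: add w[6]='e' → 'je'
j=7: add w[1]='e' → 'jee'
j=10: add w[4]='a' → 'jeea'
j=13: add w[7]='a' → 'jeeaa'
j=16: add w[2]='y' → 'jeeaay'

jeeaay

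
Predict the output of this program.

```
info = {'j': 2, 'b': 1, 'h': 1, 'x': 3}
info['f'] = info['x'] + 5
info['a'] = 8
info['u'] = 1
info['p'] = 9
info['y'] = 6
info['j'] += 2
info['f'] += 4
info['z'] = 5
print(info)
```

{'j': 4, 'b': 1, 'h': 1, 'x': 3, 'f': 12, 'a': 8, 'u': 1, 'p': 9, 'y': 6, 'z': 5}

info['f'] = info['x']+5 = 8 → {'j': 2, 'b': 1, 'h': 1, 'x': 3, 'f': 8}
info['a'] = 8 → {'j': 2, 'b': 1, 'h': 1, 'x': 3, 'f': 8, 'a': 8}
info['u'] = 1 → {'j': 2, 'b': 1, 'h': 1, 'x': 3, 'f': 8, 'a': 8, 'u': 1}
info['p'] = 9 → {'j': 2, 'b': 1, 'h': 1, 'x': 3, 'f': 8, 'a': 8, 'u': 1, 'p': 9}
info['y'] = 6 → {'j': 2, 'b': 1, 'h': 1, 'x': 3, 'f': 8, 'a': 8, 'u': 1, 'p': 9, 'y': 6}
info['j'] = 2+2 = 4 → {'j': 4, 'b': 1, 'h': 1, 'x': 3, 'f': 8, 'a': 8, 'u': 1, 'p': 9, 'y': 6}
info['f'] = 8+4 = 12 → {'j': 4, 'b': 1, 'h': 1, 'x': 3, 'f': 12, 'a': 8, 'u': 1, 'p': 9, 'y': 6}
info['z'] = 5 → {'j': 4, 'b': 1, 'h': 1, 'x': 3, 'f': 12, 'a': 8, 'u': 1, 'p': 9, 'y': 6, 'z': 5}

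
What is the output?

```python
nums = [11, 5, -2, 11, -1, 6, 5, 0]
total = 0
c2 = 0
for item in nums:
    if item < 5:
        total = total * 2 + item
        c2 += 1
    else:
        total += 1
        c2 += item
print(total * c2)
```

574

item=11: not <5, total = 0+1 = 1; c2=11
item=5: not <5, total = 1+1 = 2; c2=16
item=-2: <5, total = 2*2+(-2) = 2; c2=17
item=11: not <5, total = 2+1 = 3; c2=28
item=-1: <5, total = 3*2+(-1) = 5; c2=29
item=6: not <5, total = 5+1 = 6; c2=35
item=5: not <5, total = 6+1 = 7; c2=40
item=0: <5, total = 7*2+0 = 14; c2=41
total*c2 = 14*41 = 574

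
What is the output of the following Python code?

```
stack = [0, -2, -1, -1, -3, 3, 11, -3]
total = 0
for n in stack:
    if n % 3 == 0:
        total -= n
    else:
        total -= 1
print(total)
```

-1

n=0: %3==0, total = 0-0 = 0
n=-2: not %3==0, total = 0-1 = -1
n=-1: not %3==0, total = (-1)-1 = -2
n=-1: not %3==0, total = (-2)-1 = -3
n=-3: %3==0, total = (-3)-(-3) = 0
n=3: %3==0, total = 0-3 = -3
n=11: not %3==0, total = (-3)-1 = -4
n=-3: %3==0, total = (-4)-(-3) = -1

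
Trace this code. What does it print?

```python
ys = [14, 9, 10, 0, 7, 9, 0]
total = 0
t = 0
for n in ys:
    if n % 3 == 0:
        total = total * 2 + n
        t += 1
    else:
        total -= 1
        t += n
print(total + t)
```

n=14: not %3==0, total = 0-1 = -1; t=14
n=9: %3==0, total = (-1)*2+9 = 7; t=15
n=10: not %3==0, total = 7-1 = 6; t=25
n=0: %3==0, total = 6*2+0 = 12; t=26
n=7: not %3==0, total = 12-1 = 11; t=33
n=9: %3==0, total = 11*2+9 = 31; t=34
n=0: %3==0, total = 31*2+0 = 62; t=35
total+t = 62+35 = 97

97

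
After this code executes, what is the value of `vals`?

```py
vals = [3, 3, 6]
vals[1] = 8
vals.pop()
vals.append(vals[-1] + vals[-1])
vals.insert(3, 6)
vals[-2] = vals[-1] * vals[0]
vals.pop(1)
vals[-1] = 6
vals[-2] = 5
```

vals[1] = 8 → [3, 8, 6]
pop() removes 6 → [3, 8]
append vals[-1]+vals[-1] = 8+8 = 16 → [3, 8, 16]
insert 6 at 3 → [3, 8, 16, 6]
vals[-2] = vals[-1]*vals[0] = 6*3 = 18 → [3, 8, 18, 6]
pop(1) removes 8 → [3, 18, 6]
vals[-1] = 6 → [3, 18, 6]
vals[-2] = 5 → [3, 5, 6]

[3, 5, 6]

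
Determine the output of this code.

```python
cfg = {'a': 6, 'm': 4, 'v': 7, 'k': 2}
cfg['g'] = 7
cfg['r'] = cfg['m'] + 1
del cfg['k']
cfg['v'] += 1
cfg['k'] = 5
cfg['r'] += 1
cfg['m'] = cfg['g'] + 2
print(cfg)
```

cfg['g'] = 7 → {'a': 6, 'm': 4, 'v': 7, 'k': 2, 'g': 7}
cfg['r'] = cfg['m']+1 = 5 → {'a': 6, 'm': 4, 'v': 7, 'k': 2, 'g': 7, 'r': 5}
del 'k' → {'a': 6, 'm': 4, 'v': 7, 'g': 7, 'r': 5}
cfg['v'] = 7+1 = 8 → {'a': 6, 'm': 4, 'v': 8, 'g': 7, 'r': 5}
cfg['k'] = 5 → {'a': 6, 'm': 4, 'v': 8, 'g': 7, 'r': 5, 'k': 5}
cfg['r'] = 5+1 = 6 → {'a': 6, 'm': 4, 'v': 8, 'g': 7, 'r': 6, 'k': 5}
cfg['m'] = cfg['g']+2 = 9 → {'a': 6, 'm': 9, 'v': 8, 'g': 7, 'r': 6, 'k': 5}

{'a': 6, 'm': 9, 'v': 8, 'g': 7, 'r': 6, 'k': 5}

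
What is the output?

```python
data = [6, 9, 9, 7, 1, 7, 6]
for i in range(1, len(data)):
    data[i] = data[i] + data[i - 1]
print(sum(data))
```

i=1: data[1] = 9+6 = 15 → [6, 15, 9, 7, 1, 7, 6]
i=2: data[2] = 9+15 = 24 → [6, 15, 24, 7, 1, 7, 6]
i=3: data[3] = 7+24 = 31 → [6, 15, 24, 31, 1, 7, 6]
i=4: data[4] = 1+31 = 32 → [6, 15, 24, 31, 32, 7, 6]
i=5: data[5] = 7+32 = 39 → [6, 15, 24, 31, 32, 39, 6]
i=6: data[6] = 6+39 = 45 → [6, 15, 24, 31, 32, 39, 45]
sum = 192

192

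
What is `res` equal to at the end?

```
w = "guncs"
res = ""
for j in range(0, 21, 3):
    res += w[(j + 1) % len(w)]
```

j=0: add w[1]='u' → 'u'
j=3: add w[4]='s' → 'us'
j=6: add w[2]='n' → 'usn'
j=9: add w[0]='g' → 'usng'
j=12: add w[3]='c' → 'usngc'
j=15: add w[1]='u' → 'usngcu'
j=18: add w[4]='s' → 'usngcus'

'usngcus'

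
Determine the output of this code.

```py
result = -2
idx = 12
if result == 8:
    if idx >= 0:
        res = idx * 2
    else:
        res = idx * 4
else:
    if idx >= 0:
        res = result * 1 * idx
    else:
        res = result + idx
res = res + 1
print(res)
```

result=-2, idx=12
result == 8 is False; idx >= 0 is True
→ res = result * 1 * idx = -24
res = (-24)+1 = -23

-23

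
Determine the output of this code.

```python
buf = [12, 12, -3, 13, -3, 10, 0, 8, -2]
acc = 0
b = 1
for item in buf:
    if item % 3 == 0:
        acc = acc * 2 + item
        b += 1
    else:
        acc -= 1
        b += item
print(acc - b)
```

227

item=12: %3==0, acc = 0*2+12 = 12; b=2
item=12: %3==0, acc = 12*2+12 = 36; b=3
item=-3: %3==0, acc = 36*2+(-3) = 69; b=4
item=13: not %3==0, acc = 69-1 = 68; b=17
item=-3: %3==0, acc = 68*2+(-3) = 133; b=18
item=10: not %3==0, acc = 133-1 = 132; b=28
item=0: %3==0, acc = 132*2+0 = 264; b=29
item=8: not %3==0, acc = 264-1 = 263; b=37
item=-2: not %3==0, acc = 263-1 = 262; b=35
acc-b = 262-35 = 227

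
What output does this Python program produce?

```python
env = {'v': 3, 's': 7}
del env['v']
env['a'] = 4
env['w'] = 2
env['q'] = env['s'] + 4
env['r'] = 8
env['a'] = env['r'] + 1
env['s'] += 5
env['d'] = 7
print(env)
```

del 'v' → {'s': 7}
env['a'] = 4 → {'s': 7, 'a': 4}
env['w'] = 2 → {'s': 7, 'a': 4, 'w': 2}
env['q'] = env['s']+4 = 11 → {'s': 7, 'a': 4, 'w': 2, 'q': 11}
env['r'] = 8 → {'s': 7, 'a': 4, 'w': 2, 'q': 11, 'r': 8}
env['a'] = env['r']+1 = 9 → {'s': 7, 'a': 9, 'w': 2, 'q': 11, 'r': 8}
env['s'] = 7+5 = 12 → {'s': 12, 'a': 9, 'w': 2, 'q': 11, 'r': 8}
env['d'] = 7 → {'s': 12, 'a': 9, 'w': 2, 'q': 11, 'r': 8, 'd': 7}

{'s': 12, 'a': 9, 'w': 2, 'q': 11, 'r': 8, 'd': 7}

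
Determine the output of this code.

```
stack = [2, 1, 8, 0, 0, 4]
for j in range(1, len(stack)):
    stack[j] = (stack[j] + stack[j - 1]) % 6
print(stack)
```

j=1: stack[1] = (1+2)%6 = 3 → [2, 3, 8, 0, 0, 4]
j=2: stack[2] = (8+3)%6 = 5 → [2, 3, 5, 0, 0, 4]
j=3: stack[3] = (0+5)%6 = 5 → [2, 3, 5, 5, 0, 4]
j=4: stack[4] = (0+5)%6 = 5 → [2, 3, 5, 5, 5, 4]
j=5: stack[5] = (4+5)%6 = 3 → [2, 3, 5, 5, 5, 3]

[2, 3, 5, 5, 5, 3]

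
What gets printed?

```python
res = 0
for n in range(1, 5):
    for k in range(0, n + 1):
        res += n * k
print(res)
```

65

n=1,k=0: res = 0+0 = 0
n=1,k=1: res = 0+1 = 1
n=2,k=0: res = 1+0 = 1
n=2,k=1: res = 1+2 = 3
n=2,k=2: res = 3+4 = 7
n=3,k=0: res = 7+0 = 7
n=3,k=1: res = 7+3 = 10
n=3,k=2: res = 10+6 = 16
n=3,k=3: res = 16+9 = 25
n=4,k=0: res = 25+0 = 25
n=4,k=1: res = 25+4 = 29
n=4,k=2: res = 29+8 = 37
n=4,k=3: res = 37+12 = 49
n=4,k=4: res = 49+16 = 65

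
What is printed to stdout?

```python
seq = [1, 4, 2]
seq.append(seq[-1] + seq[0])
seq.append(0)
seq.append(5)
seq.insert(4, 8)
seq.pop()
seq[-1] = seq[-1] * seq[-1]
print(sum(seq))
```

append seq[-1]+seq[0] = 2+1 = 3 → [1, 4, 2, 3]
append 0 → [1, 4, 2, 3, 0]
append 5 → [1, 4, 2, 3, 0, 5]
insert 8 at 4 → [1, 4, 2, 3, 8, 0, 5]
pop() removes 5 → [1, 4, 2, 3, 8, 0]
seq[-1] = seq[-1]*seq[-1] = 0*0 = 0 → [1, 4, 2, 3, 8, 0]
sum = 18

18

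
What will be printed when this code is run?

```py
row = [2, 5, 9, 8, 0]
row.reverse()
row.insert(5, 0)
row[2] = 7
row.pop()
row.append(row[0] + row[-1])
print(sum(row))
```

reverse → [0, 8, 9, 5, 2]
insert 0 at 5 → [0, 8, 9, 5, 2, 0]
row[2] = 7 → [0, 8, 7, 5, 2, 0]
pop() removes 0 → [0, 8, 7, 5, 2]
append row[0]+row[-1] = 0+2 = 2 → [0, 8, 7, 5, 2, 2]
sum = 24

24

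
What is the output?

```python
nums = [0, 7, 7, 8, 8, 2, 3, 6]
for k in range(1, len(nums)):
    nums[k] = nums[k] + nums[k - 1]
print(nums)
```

k=1: nums[1] = 7+0 = 7 → [0, 7, 7, 8, 8, 2, 3, 6]
k=2: nums[2] = 7+7 = 14 → [0, 7, 14, 8, 8, 2, 3, 6]
k=3: nums[3] = 8+14 = 22 → [0, 7, 14, 22, 8, 2, 3, 6]
k=4: nums[4] = 8+22 = 30 → [0, 7, 14, 22, 30, 2, 3, 6]
k=5: nums[5] = 2+30 = 32 → [0, 7, 14, 22, 30, 32, 3, 6]
k=6: nums[6] = 3+32 = 35 → [0, 7, 14, 22, 30, 32, 35, 6]
k=7: nums[7] = 6+35 = 41 → [0, 7, 14, 22, 30, 32, 35, 41]

[0, 7, 14, 22, 30, 32, 35, 41]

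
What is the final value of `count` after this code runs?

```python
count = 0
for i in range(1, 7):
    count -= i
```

i=1: count = 0-1 = -1
i=2: count = (-1)-2 = -3
i=3: count = (-3)-3 = -6
i=4: count = (-6)-4 = -10
i=5: count = (-10)-5 = -15
i=6: count = (-15)-6 = -21

-21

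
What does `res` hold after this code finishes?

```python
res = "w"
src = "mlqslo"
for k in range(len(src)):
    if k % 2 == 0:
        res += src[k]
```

'wmql'

k=0: add 'm' → 'wm'
k=1: skip
k=2: add 'q' → 'wmq'
k=3: skip
k=4: add 'l' → 'wmql'
k=5: skip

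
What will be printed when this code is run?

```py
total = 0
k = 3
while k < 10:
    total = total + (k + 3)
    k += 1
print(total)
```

k=3: total = 0+6 = 6
k=4: total = 6+7 = 13
k=5: total = 13+8 = 21
k=6: total = 21+9 = 30
k=7: total = 30+10 = 40
k=8: total = 40+11 = 51
k=9: total = 51+12 = 63

63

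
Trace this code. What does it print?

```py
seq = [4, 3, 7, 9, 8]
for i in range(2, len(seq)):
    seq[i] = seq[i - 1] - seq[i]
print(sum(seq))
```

-31

i=2: seq[2] = 3-7 = -4 → [4, 3, -4, 9, 8]
i=3: seq[3] = (-4)-9 = -13 → [4, 3, -4, -13, 8]
i=4: seq[4] = (-13)-8 = -21 → [4, 3, -4, -13, -21]
sum = -31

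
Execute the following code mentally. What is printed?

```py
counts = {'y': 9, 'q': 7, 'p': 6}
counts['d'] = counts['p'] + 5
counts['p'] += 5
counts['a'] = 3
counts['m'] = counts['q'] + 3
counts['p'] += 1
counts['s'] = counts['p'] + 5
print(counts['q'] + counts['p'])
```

19

counts['d'] = counts['p']+5 = 11 → {'y': 9, 'q': 7, 'p': 6, 'd': 11}
counts['p'] = 6+5 = 11 → {'y': 9, 'q': 7, 'p': 11, 'd': 11}
counts['a'] = 3 → {'y': 9, 'q': 7, 'p': 11, 'd': 11, 'a': 3}
counts['m'] = counts['q']+3 = 10 → {'y': 9, 'q': 7, 'p': 11, 'd': 11, 'a': 3, 'm': 10}
counts['p'] = 11+1 = 12 → {'y': 9, 'q': 7, 'p': 12, 'd': 11, 'a': 3, 'm': 10}
counts['s'] = counts['p']+5 = 17 → {'y': 9, 'q': 7, 'p': 12, 'd': 11, 'a': 3, 'm': 10, 's': 17}
counts['q']+counts['p'] = 7+12 = 19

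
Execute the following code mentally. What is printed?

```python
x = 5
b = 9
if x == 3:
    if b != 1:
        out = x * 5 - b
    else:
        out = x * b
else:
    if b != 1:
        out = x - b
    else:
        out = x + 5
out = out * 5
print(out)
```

x=5, b=9
x == 3 is False; b != 1 is True
→ out = x - b = -4
out = (-4)*5 = -20

-20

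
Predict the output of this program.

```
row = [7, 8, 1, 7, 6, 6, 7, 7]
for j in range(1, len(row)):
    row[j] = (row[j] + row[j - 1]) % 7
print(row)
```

[7, 1, 2, 2, 1, 0, 0, 0]

j=1: row[1] = (8+7)%7 = 1 → [7, 1, 1, 7, 6, 6, 7, 7]
j=2: row[2] = (1+1)%7 = 2 → [7, 1, 2, 7, 6, 6, 7, 7]
j=3: row[3] = (7+2)%7 = 2 → [7, 1, 2, 2, 6, 6, 7, 7]
j=4: row[4] = (6+2)%7 = 1 → [7, 1, 2, 2, 1, 6, 7, 7]
j=5: row[5] = (6+1)%7 = 0 → [7, 1, 2, 2, 1, 0, 7, 7]
j=6: row[6] = (7+0)%7 = 0 → [7, 1, 2, 2, 1, 0, 0, 7]
j=7: row[7] = (7+0)%7 = 0 → [7, 1, 2, 2, 1, 0, 0, 0]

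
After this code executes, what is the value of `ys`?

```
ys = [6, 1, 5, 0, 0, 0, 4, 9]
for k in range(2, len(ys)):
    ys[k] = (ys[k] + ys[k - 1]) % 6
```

k=2: ys[2] = (5+1)%6 = 0 → [6, 1, 0, 0, 0, 0, 4, 9]
k=3: ys[3] = (0+0)%6 = 0 → [6, 1, 0, 0, 0, 0, 4, 9]
k=4: ys[4] = (0+0)%6 = 0 → [6, 1, 0, 0, 0, 0, 4, 9]
k=5: ys[5] = (0+0)%6 = 0 → [6, 1, 0, 0, 0, 0, 4, 9]
k=6: ys[6] = (4+0)%6 = 4 → [6, 1, 0, 0, 0, 0, 4, 9]
k=7: ys[7] = (9+4)%6 = 1 → [6, 1, 0, 0, 0, 0, 4, 1]

[6, 1, 0, 0, 0, 0, 4, 1]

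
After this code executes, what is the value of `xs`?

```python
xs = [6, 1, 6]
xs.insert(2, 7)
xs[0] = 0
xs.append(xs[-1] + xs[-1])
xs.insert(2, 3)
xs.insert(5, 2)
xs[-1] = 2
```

[0, 1, 3, 7, 6, 2, 2]

insert 7 at 2 → [6, 1, 7, 6]
xs[0] = 0 → [0, 1, 7, 6]
append xs[-1]+xs[-1] = 6+6 = 12 → [0, 1, 7, 6, 12]
insert 3 at 2 → [0, 1, 3, 7, 6, 12]
insert 2 at 5 → [0, 1, 3, 7, 6, 2, 12]
xs[-1] = 2 → [0, 1, 3, 7, 6, 2, 2]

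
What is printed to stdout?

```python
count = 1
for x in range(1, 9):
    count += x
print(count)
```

37

x=1: count = 1+1 = 2
x=2: count = 2+2 = 4
x=3: count = 4+3 = 7
x=4: count = 7+4 = 11
x=5: count = 11+5 = 16
x=6: count = 16+6 = 22
x=7: count = 22+7 = 29
x=8: count = 29+8 = 37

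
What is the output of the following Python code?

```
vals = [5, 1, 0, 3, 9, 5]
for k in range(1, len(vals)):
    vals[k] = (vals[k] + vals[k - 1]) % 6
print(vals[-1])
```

k=1: vals[1] = (1+5)%6 = 0 → [5, 0, 0, 3, 9, 5]
k=2: vals[2] = (0+0)%6 = 0 → [5, 0, 0, 3, 9, 5]
k=3: vals[3] = (3+0)%6 = 3 → [5, 0, 0, 3, 9, 5]
k=4: vals[4] = (9+3)%6 = 0 → [5, 0, 0, 3, 0, 5]
k=5: vals[5] = (5+0)%6 = 5 → [5, 0, 0, 3, 0, 5]

5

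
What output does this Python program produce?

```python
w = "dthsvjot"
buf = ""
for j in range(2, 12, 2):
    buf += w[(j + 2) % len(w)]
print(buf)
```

vodhv

j=2: add w[4]='v' → 'v'
j=4: add w[6]='o' → 'vo'
j=6: add w[0]='d' → 'vod'
j=8: add w[2]='h' → 'vodh'
j=10: add w[4]='v' → 'vodhv'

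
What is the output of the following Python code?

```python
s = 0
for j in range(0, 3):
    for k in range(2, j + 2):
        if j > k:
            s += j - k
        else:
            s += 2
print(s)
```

j=1,k=2: not 1>2, s = 0+2 = 2
j=2,k=2: not 2>2, s = 2+2 = 4
j=2,k=3: not 2>3, s = 4+2 = 6

6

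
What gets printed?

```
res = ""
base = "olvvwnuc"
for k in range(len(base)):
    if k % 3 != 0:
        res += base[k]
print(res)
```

k=0: skip
k=1: add 'l' → 'l'
k=2: add 'v' → 'lv'
k=3: skip
k=4: add 'w' → 'lvw'
k=5: add 'n' → 'lvwn'
k=6: skip
k=7: add 'c' → 'lvwnc'

lvwnc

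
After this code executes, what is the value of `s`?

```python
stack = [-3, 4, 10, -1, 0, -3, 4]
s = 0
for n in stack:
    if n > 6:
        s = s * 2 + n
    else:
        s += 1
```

18

n=-3: not >6, s = 0+1 = 1
n=4: not >6, s = 1+1 = 2
n=10: >6, s = 2*2+10 = 14
n=-1: not >6, s = 14+1 = 15
n=0: not >6, s = 15+1 = 16
n=-3: not >6, s = 16+1 = 17
n=4: not >6, s = 17+1 = 18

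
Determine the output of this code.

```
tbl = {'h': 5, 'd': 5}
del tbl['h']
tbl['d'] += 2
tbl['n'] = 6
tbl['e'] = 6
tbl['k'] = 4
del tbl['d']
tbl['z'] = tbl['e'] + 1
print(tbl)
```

{'n': 6, 'e': 6, 'k': 4, 'z': 7}

del 'h' → {'d': 5}
tbl['d'] = 5+2 = 7 → {'d': 7}
tbl['n'] = 6 → {'d': 7, 'n': 6}
tbl['e'] = 6 → {'d': 7, 'n': 6, 'e': 6}
tbl['k'] = 4 → {'d': 7, 'n': 6, 'e': 6, 'k': 4}
del 'd' → {'n': 6, 'e': 6, 'k': 4}
tbl['z'] = tbl['e']+1 = 7 → {'n': 6, 'e': 6, 'k': 4, 'z': 7}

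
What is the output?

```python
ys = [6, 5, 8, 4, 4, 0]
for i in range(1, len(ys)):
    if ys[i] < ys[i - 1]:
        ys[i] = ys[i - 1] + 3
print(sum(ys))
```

81

i=1: 5<6, ys[1] = 6+3 = 9 → [6, 9, 8, 4, 4, 0]
i=2: 8<9, ys[2] = 9+3 = 12 → [6, 9, 12, 4, 4, 0]
i=3: 4<12, ys[3] = 12+3 = 15 → [6, 9, 12, 15, 4, 0]
i=4: 4<15, ys[4] = 15+3 = 18 → [6, 9, 12, 15, 18, 0]
i=5: 0<18, ys[5] = 18+3 = 21 → [6, 9, 12, 15, 18, 21]
sum = 81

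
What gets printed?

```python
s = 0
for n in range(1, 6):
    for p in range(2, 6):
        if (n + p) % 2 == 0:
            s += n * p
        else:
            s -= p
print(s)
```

74

n=1,p=2: odd sum, s = 0-2 = -2
n=1,p=3: even sum, s = (-2)+3 = 1
n=1,p=4: odd sum, s = 1-4 = -3
n=1,p=5: even sum, s = (-3)+5 = 2
n=2,p=2: even sum, s = 2+4 = 6
n=2,p=3: odd sum, s = 6-3 = 3
n=2,p=4: even sum, s = 3+8 = 11
n=2,p=5: odd sum, s = 11-5 = 6
n=3,p=2: odd sum, s = 6-2 = 4
n=3,p=3: even sum, s = 4+9 = 13
n=3,p=4: odd sum, s = 13-4 = 9
n=3,p=5: even sum, s = 9+15 = 24
n=4,p=2: even sum, s = 24+8 = 32
n=4,p=3: odd sum, s = 32-3 = 29
n=4,p=4: even sum, s = 29+16 = 45
n=4,p=5: odd sum, s = 45-5 = 40
n=5,p=2: odd sum, s = 40-2 = 38
n=5,p=3: even sum, s = 38+15 = 53
n=5,p=4: odd sum, s = 53-4 = 49
n=5,p=5: even sum, s = 49+25 = 74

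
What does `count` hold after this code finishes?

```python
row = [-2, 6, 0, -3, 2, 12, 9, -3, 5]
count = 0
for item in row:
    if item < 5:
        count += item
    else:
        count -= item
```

-38

item=-2: <5, count = 0+(-2) = -2
item=6: not <5, count = (-2)-6 = -8
item=0: <5, count = (-8)+0 = -8
item=-3: <5, count = (-8)+(-3) = -11
item=2: <5, count = (-11)+2 = -9
item=12: not <5, count = (-9)-12 = -21
item=9: not <5, count = (-21)-9 = -30
item=-3: <5, count = (-30)+(-3) = -33
item=5: not <5, count = (-33)-5 = -38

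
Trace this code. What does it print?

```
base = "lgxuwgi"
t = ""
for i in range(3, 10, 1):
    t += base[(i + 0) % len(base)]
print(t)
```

i=3: add base[3]='u' → 'u'
i=4: add base[4]='w' → 'uw'
i=5: add base[5]='g' → 'uwg'
i=6: add base[6]='i' → 'uwgi'
i=7: add base[0]='l' → 'uwgil'
i=8: add base[1]='g' → 'uwgilg'
i=9: add base[2]='x' → 'uwgilgx'

uwgilgx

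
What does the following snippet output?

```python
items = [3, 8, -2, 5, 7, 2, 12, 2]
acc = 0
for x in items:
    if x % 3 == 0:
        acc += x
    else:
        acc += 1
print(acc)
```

x=3: %3==0, acc = 0+3 = 3
x=8: not %3==0, acc = 3+1 = 4
x=-2: not %3==0, acc = 4+1 = 5
x=5: not %3==0, acc = 5+1 = 6
x=7: not %3==0, acc = 6+1 = 7
x=2: not %3==0, acc = 7+1 = 8
x=12: %3==0, acc = 8+12 = 20
x=2: not %3==0, acc = 20+1 = 21

21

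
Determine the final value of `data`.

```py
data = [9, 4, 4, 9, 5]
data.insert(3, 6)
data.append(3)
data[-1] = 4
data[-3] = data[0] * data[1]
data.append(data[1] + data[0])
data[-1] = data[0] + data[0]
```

[9, 4, 4, 6, 36, 5, 4, 18]

insert 6 at 3 → [9, 4, 4, 6, 9, 5]
append 3 → [9, 4, 4, 6, 9, 5, 3]
data[-1] = 4 → [9, 4, 4, 6, 9, 5, 4]
data[-3] = data[0]*data[1] = 9*4 = 36 → [9, 4, 4, 6, 36, 5, 4]
append data[1]+data[0] = 4+9 = 13 → [9, 4, 4, 6, 36, 5, 4, 13]
data[-1] = data[0]+data[0] = 9+9 = 18 → [9, 4, 4, 6, 36, 5, 4, 18]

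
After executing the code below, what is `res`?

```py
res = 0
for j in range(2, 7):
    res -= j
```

-20

j=2: res = 0-2 = -2
j=3: res = (-2)-3 = -5
j=4: res = (-5)-4 = -9
j=5: res = (-9)-5 = -14
j=6: res = (-14)-6 = -20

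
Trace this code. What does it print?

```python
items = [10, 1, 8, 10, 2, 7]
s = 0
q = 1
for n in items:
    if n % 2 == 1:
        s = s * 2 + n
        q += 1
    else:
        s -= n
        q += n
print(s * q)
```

-2343

n=10: not odd, s = 0-10 = -10; q=11
n=1: odd, s = (-10)*2+1 = -19; q=12
n=8: not odd, s = (-19)-8 = -27; q=20
n=10: not odd, s = (-27)-10 = -37; q=30
n=2: not odd, s = (-37)-2 = -39; q=32
n=7: odd, s = (-39)*2+7 = -71; q=33
s*q = (-71)*33 = -2343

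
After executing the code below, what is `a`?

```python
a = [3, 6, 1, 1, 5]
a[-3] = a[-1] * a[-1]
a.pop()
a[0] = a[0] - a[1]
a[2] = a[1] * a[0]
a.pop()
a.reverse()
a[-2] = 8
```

a[-3] = a[-1]*a[-1] = 5*5 = 25 → [3, 6, 25, 1, 5]
pop() removes 5 → [3, 6, 25, 1]
a[0] = a[0]-a[1] = 3-6 = -3 → [-3, 6, 25, 1]
a[2] = a[1]*a[0] = 6*(-3) = -18 → [-3, 6, -18, 1]
pop() removes 1 → [-3, 6, -18]
reverse → [-18, 6, -3]
a[-2] = 8 → [-18, 8, -3]

[-18, 8, -3]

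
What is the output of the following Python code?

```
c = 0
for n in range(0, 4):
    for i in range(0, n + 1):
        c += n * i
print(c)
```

n=0,i=0: c = 0+0 = 0
n=1,i=0: c = 0+0 = 0
n=1,i=1: c = 0+1 = 1
n=2,i=0: c = 1+0 = 1
n=2,i=1: c = 1+2 = 3
n=2,i=2: c = 3+4 = 7
n=3,i=0: c = 7+0 = 7
n=3,i=1: c = 7+3 = 10
n=3,i=2: c = 10+6 = 16
n=3,i=3: c = 16+9 = 25

25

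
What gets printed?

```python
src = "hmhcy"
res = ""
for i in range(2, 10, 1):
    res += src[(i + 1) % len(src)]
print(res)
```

i=2: add src[3]='c' → 'c'
i=3: add src[4]='y' → 'cy'
i=4: add src[0]='h' → 'cyh'
i=5: add src[1]='m' → 'cyhm'
i=6: add src[2]='h' → 'cyhmh'
i=7: add src[3]='c' → 'cyhmhc'
i=8: add src[4]='y' → 'cyhmhcy'
i=9: add src[0]='h' → 'cyhmhcyh'

cyhmhcyh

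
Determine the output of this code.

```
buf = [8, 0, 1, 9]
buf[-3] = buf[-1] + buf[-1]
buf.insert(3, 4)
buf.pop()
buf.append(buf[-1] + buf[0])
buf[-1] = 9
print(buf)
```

[8, 18, 1, 4, 9]

buf[-3] = buf[-1]+buf[-1] = 9+9 = 18 → [8, 18, 1, 9]
insert 4 at 3 → [8, 18, 1, 4, 9]
pop() removes 9 → [8, 18, 1, 4]
append buf[-1]+buf[0] = 4+8 = 12 → [8, 18, 1, 4, 12]
buf[-1] = 9 → [8, 18, 1, 4, 9]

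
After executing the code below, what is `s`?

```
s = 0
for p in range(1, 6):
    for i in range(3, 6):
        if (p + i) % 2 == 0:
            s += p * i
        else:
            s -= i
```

p=1,i=3: even sum, s = 0+3 = 3
p=1,i=4: odd sum, s = 3-4 = -1
p=1,i=5: even sum, s = (-1)+5 = 4
p=2,i=3: odd sum, s = 4-3 = 1
p=2,i=4: even sum, s = 1+8 = 9
p=2,i=5: odd sum, s = 9-5 = 4
p=3,i=3: even sum, s = 4+9 = 13
p=3,i=4: odd sum, s = 13-4 = 9
p=3,i=5: even sum, s = 9+15 = 24
p=4,i=3: odd sum, s = 24-3 = 21
p=4,i=4: even sum, s = 21+16 = 37
p=4,i=5: odd sum, s = 37-5 = 32
p=5,i=3: even sum, s = 32+15 = 47
p=5,i=4: odd sum, s = 47-4 = 43
p=5,i=5: even sum, s = 43+25 = 68

68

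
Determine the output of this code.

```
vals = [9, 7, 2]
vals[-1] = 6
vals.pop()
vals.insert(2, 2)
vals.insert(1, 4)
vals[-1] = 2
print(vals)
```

vals[-1] = 6 → [9, 7, 6]
pop() removes 6 → [9, 7]
insert 2 at 2 → [9, 7, 2]
insert 4 at 1 → [9, 4, 7, 2]
vals[-1] = 2 → [9, 4, 7, 2]

[9, 4, 7, 2]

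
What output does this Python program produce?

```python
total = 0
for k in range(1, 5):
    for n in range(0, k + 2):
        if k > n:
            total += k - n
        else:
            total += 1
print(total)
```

k=1,n=0: 1>0, total = 0+1 = 1
k=1,n=1: not 1>1, total = 1+1 = 2
k=1,n=2: not 1>2, total = 2+1 = 3
k=2,n=0: 2>0, total = 3+2 = 5
k=2,n=1: 2>1, total = 5+1 = 6
k=2,n=2: not 2>2, total = 6+1 = 7
k=2,n=3: not 2>3, total = 7+1 = 8
k=3,n=0: 3>0, total = 8+3 = 11
k=3,n=1: 3>1, total = 11+2 = 13
k=3,n=2: 3>2, total = 13+1 = 14
k=3,n=3: not 3>3, total = 14+1 = 15
k=3,n=4: not 3>4, total = 15+1 = 16
k=4,n=0: 4>0, total = 16+4 = 20
k=4,n=1: 4>1, total = 20+3 = 23
k=4,n=2: 4>2, total = 23+2 = 25
k=4,n=3: 4>3, total = 25+1 = 26
k=4,n=4: not 4>4, total = 26+1 = 27
k=4,n=5: not 4>5, total = 27+1 = 28

28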